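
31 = 31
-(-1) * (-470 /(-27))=470 /27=17.41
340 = 340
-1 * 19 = -19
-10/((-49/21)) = 30/7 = 4.29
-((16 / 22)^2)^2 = -4096 / 14641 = -0.28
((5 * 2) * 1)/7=10/7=1.43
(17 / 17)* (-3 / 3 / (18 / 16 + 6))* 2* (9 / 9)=-16 / 57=-0.28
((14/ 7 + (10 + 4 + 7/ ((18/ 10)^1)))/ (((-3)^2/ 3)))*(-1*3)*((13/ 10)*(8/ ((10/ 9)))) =-4654/ 25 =-186.16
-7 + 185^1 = 178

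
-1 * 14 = -14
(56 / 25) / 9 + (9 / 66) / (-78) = 31807 / 128700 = 0.25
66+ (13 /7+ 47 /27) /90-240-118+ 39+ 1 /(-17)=-7316546 /28917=-253.02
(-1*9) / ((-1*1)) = 9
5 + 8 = 13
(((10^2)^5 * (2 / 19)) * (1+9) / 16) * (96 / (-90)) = -40000000000 / 57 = -701754385.96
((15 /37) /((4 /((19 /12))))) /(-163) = -95 /96496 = -0.00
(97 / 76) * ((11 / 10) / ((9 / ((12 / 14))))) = 1067 / 7980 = 0.13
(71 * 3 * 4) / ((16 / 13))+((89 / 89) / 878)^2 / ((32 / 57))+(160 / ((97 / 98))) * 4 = 3203627398585 / 2392823936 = 1338.85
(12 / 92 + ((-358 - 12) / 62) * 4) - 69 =-66124 / 713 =-92.74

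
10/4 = 5/2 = 2.50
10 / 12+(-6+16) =65 / 6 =10.83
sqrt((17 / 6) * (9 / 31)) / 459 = sqrt(3162) / 28458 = 0.00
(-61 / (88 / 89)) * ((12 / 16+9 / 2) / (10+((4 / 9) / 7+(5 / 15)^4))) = -64643103 / 2010976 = -32.15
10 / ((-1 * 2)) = -5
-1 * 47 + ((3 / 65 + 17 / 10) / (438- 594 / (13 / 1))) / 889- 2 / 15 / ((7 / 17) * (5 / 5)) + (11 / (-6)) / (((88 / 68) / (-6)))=-38.82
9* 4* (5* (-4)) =-720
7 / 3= 2.33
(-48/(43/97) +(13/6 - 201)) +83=-57821/258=-224.11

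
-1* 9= -9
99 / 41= 2.41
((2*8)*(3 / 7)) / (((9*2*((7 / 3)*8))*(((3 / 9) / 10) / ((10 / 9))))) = 100 / 147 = 0.68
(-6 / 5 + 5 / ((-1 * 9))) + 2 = 11 / 45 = 0.24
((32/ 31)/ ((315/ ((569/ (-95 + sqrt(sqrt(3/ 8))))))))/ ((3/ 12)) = -128/ (31 * (29925/ 569 - 315 * 6^(1/ 4)/ 1138)) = -0.08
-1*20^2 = -400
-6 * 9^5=-354294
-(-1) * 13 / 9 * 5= 65 / 9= 7.22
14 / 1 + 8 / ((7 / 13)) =202 / 7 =28.86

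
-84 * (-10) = 840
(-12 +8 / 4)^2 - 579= -479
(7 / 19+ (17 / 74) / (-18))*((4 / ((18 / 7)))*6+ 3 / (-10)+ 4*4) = 6759751 / 759240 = 8.90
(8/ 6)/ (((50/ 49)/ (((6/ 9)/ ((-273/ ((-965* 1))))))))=5404/ 1755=3.08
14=14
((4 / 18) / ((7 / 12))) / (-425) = -8 / 8925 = -0.00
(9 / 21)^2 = 9 / 49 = 0.18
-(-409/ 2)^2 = -167281/ 4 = -41820.25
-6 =-6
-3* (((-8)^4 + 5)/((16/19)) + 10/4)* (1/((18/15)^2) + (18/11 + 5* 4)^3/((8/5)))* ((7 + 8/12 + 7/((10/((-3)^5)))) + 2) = 22765287827340793/1533312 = 14847133412.73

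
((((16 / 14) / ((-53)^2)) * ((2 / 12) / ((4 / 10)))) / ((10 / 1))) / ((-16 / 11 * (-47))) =11 / 44359728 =0.00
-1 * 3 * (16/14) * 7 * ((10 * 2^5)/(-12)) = 640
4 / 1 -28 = -24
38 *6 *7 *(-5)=-7980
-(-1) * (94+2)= 96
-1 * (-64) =64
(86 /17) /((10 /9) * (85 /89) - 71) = -68886 /952357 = -0.07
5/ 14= 0.36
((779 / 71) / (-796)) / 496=-779 / 28031936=-0.00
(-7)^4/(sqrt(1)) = 2401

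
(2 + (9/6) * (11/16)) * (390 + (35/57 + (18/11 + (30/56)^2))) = 18717005443/15730176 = 1189.88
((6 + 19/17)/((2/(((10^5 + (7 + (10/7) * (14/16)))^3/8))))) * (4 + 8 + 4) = 7745916798127148377/1088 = 7119408821808040.79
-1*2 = -2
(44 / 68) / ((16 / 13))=143 / 272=0.53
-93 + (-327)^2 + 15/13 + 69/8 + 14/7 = 11112169/104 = 106847.78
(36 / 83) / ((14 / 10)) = 180 / 581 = 0.31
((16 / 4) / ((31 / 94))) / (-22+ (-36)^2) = 188 / 19747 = 0.01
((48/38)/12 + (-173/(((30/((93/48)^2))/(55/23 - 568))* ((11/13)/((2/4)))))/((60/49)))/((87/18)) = 26176656537131/21412300800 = 1222.51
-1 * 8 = -8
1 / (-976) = -1 / 976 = -0.00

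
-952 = -952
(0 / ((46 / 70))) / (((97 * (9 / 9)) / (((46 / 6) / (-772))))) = 0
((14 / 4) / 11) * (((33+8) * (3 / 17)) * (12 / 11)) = 5166 / 2057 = 2.51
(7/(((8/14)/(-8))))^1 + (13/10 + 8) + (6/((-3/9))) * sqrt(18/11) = -887/10-54 * sqrt(22)/11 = -111.73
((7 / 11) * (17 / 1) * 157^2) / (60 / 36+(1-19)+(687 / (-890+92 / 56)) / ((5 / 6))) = -78172701315 / 5060297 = -15448.24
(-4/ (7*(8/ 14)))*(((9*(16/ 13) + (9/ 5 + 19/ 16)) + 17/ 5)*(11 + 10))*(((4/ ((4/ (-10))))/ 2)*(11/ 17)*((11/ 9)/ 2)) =15384061/ 21216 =725.12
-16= -16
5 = 5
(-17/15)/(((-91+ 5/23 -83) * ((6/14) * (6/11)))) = 4301/154170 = 0.03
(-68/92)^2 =0.55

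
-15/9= -5/3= -1.67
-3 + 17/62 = -169/62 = -2.73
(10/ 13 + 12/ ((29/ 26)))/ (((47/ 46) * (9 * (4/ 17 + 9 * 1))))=3398572/ 25036947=0.14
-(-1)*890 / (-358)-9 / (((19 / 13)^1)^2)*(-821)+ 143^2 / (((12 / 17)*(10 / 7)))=184049557069 / 7754280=23735.22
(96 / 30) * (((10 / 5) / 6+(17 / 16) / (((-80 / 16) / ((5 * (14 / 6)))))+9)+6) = 617 / 15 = 41.13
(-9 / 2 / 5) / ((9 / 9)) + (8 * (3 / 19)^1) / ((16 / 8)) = -51 / 190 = -0.27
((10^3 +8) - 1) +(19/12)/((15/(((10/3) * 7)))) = 54511/54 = 1009.46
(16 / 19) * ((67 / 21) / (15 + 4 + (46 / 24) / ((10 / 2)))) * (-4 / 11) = -0.05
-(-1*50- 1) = 51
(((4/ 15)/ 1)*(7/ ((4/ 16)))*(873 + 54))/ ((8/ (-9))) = -38934/ 5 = -7786.80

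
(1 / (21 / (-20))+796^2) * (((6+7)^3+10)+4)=9806460092 / 7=1400922870.29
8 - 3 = 5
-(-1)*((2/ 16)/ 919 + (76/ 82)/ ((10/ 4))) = 0.37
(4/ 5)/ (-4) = -1/ 5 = -0.20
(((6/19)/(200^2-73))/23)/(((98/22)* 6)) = 0.00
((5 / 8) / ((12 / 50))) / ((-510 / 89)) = -2225 / 4896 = -0.45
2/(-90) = -1/45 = -0.02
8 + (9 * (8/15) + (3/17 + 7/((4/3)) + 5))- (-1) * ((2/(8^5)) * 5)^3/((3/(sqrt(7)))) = 125 * sqrt(7)/13194139533312 + 7897/340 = 23.23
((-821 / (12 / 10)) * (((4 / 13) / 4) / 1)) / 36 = -4105 / 2808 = -1.46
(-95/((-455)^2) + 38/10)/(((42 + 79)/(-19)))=-597816/1002001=-0.60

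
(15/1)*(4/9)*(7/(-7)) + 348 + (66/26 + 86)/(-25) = 329347/975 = 337.79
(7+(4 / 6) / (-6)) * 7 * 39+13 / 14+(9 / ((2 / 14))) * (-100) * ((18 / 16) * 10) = -2897723 / 42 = -68993.40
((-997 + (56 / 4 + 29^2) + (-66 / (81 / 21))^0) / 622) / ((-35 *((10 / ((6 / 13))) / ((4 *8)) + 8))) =6768 / 9067205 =0.00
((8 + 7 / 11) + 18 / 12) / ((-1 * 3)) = -223 / 66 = -3.38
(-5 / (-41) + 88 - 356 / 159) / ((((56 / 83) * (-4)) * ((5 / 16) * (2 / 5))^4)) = -5948069504 / 45633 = -130345.79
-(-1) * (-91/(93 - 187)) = 91/94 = 0.97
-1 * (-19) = 19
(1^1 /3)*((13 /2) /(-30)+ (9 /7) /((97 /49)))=2519 /17460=0.14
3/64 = 0.05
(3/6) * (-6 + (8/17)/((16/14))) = -95/34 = -2.79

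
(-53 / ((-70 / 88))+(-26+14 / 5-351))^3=-29096313.64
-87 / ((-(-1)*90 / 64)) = -928 / 15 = -61.87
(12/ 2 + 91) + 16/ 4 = 101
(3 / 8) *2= 0.75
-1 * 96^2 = -9216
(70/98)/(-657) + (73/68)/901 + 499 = 499.00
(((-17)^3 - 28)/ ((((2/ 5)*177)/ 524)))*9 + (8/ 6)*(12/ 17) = -330107266/ 1003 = -329119.91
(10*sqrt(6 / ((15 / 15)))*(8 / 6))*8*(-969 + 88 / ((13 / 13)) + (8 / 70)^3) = -805819968*sqrt(6) / 8575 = -230186.33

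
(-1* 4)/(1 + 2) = -4/3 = -1.33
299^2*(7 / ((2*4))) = 625807 / 8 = 78225.88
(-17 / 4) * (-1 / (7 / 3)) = 51 / 28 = 1.82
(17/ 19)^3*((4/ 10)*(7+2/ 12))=2.05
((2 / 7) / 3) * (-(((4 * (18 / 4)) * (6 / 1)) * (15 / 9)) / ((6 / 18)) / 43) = -360 / 301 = -1.20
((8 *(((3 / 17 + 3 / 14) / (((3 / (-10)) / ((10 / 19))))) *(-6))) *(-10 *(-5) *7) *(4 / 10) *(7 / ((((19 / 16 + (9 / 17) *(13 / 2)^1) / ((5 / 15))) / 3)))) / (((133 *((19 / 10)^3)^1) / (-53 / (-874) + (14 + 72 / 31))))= 170452608000000 / 1362307576117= 125.12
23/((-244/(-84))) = 483/61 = 7.92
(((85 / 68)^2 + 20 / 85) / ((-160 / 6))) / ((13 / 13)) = -1467 / 21760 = -0.07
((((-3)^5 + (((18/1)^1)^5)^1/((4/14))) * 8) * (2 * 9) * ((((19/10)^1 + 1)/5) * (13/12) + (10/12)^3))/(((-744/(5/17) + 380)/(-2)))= 2873675394/2687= 1069473.54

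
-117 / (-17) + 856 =14669 / 17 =862.88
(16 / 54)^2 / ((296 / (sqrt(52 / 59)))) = 16*sqrt(767) / 1591407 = 0.00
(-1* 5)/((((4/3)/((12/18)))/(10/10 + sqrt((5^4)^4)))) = -976565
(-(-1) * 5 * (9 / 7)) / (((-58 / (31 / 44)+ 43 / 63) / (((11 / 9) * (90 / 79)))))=-1381050 / 12595997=-0.11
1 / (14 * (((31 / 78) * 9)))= 13 / 651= 0.02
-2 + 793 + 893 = 1684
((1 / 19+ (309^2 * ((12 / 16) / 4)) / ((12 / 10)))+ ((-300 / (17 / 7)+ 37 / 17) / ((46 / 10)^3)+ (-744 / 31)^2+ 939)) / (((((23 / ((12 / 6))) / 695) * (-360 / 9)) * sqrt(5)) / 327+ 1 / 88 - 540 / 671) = -12201143144200706335978539333 / 589077283060587047657236+ 338331813391429108884072 * sqrt(5) / 6403013946310728778883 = -20594.14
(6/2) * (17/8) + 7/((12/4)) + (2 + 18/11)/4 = 2539/264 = 9.62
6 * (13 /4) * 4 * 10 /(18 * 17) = 130 /51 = 2.55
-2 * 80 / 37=-160 / 37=-4.32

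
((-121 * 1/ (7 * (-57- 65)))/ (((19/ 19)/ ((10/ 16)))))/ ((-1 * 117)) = -605/ 799344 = -0.00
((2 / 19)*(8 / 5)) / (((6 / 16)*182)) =64 / 25935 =0.00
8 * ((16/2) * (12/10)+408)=3340.80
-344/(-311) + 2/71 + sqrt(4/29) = 2 * sqrt(29)/29 + 25046/22081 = 1.51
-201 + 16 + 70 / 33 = -6035 / 33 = -182.88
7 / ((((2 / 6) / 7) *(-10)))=-14.70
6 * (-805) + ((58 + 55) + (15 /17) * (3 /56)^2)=-251472569 /53312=-4717.00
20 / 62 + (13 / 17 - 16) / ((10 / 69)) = -552301 / 5270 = -104.80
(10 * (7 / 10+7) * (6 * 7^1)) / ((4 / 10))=8085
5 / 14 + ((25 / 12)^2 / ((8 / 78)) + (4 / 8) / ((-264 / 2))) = 210283 / 4928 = 42.67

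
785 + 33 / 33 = 786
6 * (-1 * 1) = -6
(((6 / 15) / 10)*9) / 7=9 / 175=0.05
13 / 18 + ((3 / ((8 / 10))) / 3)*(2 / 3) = 14 / 9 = 1.56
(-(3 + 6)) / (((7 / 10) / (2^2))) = -360 / 7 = -51.43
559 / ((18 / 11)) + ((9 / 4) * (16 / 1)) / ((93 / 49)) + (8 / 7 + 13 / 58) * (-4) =40224829 / 113274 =355.11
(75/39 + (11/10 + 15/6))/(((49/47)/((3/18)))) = 16873/19110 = 0.88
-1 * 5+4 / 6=-13 / 3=-4.33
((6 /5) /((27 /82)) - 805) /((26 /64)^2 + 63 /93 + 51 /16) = -1144720384 /5756715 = -198.85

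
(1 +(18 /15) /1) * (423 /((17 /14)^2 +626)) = 101332 /68325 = 1.48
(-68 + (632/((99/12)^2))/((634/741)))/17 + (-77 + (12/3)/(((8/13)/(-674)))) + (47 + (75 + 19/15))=-14143686143/3260345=-4338.09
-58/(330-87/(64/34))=-1856/9081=-0.20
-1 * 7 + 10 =3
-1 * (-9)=9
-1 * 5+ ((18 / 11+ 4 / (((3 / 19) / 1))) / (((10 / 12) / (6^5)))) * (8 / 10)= 11072749 / 55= 201322.71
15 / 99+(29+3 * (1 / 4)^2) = 15491 / 528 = 29.34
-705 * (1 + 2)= -2115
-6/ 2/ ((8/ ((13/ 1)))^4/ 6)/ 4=-257049/ 8192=-31.38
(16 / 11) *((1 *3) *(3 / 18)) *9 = 72 / 11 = 6.55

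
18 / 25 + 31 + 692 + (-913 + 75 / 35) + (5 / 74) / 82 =-198720057 / 1061900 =-187.14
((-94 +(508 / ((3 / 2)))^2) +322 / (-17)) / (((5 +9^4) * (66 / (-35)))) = -21913840 / 2367981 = -9.25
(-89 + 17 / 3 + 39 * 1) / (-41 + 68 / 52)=1729 / 1548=1.12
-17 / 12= -1.42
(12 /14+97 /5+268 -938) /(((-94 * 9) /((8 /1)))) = 90964 /14805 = 6.14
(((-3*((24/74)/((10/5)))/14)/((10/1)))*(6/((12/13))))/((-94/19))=2223/486920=0.00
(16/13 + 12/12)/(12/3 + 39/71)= 2059/4199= 0.49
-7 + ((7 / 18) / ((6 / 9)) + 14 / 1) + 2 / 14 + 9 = 1405 / 84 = 16.73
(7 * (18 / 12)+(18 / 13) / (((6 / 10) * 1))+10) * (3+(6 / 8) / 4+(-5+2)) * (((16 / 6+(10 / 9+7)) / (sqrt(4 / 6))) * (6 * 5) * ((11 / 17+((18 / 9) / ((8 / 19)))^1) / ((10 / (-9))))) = -189991863 * sqrt(6) / 56576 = -8225.80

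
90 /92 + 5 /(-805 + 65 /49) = 176083 /181148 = 0.97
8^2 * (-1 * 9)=-576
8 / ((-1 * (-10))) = 4 / 5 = 0.80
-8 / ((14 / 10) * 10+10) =-1 / 3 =-0.33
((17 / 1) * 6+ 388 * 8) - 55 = 3151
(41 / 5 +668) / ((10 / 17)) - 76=53677 / 50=1073.54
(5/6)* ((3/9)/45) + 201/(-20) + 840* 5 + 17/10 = 4191.66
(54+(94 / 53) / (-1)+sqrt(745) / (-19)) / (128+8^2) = 173 / 636 - sqrt(745) / 3648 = 0.26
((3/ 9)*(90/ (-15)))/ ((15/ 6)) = -4/ 5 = -0.80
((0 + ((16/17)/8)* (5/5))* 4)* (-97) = -776/17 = -45.65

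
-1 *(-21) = 21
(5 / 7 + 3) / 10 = 0.37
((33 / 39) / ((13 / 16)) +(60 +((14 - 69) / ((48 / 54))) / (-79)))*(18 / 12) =19810101 / 213616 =92.74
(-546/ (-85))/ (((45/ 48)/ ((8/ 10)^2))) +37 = 439717/ 10625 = 41.39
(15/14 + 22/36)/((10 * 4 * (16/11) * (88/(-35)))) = -53/4608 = -0.01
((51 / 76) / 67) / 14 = 51 / 71288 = 0.00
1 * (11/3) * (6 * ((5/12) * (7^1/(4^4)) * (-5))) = -1925/1536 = -1.25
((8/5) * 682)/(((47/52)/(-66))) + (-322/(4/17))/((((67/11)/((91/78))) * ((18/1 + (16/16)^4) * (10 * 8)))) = -915339509975/11487552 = -79680.99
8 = 8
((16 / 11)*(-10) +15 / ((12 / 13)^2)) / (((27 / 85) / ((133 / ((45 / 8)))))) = 3651515 / 16038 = 227.68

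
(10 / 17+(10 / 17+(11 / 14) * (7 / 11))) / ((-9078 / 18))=-0.00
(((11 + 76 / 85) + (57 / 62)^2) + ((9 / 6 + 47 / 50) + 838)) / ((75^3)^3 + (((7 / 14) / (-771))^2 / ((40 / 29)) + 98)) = 6628440739145544 / 583340893708530424458337041665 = 0.00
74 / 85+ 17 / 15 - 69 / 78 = 7421 / 6630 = 1.12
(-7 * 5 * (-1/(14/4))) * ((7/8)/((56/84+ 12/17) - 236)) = -1785/47864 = -0.04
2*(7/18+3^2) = 169/9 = 18.78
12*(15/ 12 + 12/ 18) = 23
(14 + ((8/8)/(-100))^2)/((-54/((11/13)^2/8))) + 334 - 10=78842993293/243360000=323.98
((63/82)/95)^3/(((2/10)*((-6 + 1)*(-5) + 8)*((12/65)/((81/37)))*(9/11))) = 3250611/2798556502880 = 0.00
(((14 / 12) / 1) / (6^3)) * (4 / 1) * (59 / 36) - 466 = -5435011 / 11664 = -465.96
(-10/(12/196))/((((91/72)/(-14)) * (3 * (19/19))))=7840/13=603.08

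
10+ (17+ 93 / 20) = 633 / 20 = 31.65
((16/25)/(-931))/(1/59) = -0.04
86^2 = 7396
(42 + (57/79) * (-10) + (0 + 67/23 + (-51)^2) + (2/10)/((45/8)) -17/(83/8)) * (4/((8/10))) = 89483155238/6786495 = 13185.47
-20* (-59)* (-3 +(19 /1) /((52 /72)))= 357540 /13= 27503.08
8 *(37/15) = 296/15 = 19.73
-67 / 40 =-1.68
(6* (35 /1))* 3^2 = 1890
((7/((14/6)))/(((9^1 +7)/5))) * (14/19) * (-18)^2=8505/38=223.82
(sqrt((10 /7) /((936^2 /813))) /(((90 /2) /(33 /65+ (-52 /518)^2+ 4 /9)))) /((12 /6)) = 37759577 * sqrt(56910) /23140449586800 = 0.00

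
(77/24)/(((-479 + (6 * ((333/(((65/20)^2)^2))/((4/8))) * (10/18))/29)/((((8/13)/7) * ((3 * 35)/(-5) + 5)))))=11213488/1188517593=0.01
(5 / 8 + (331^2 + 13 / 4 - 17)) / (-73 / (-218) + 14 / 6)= 286577241 / 6980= 41056.91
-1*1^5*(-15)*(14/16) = 105/8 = 13.12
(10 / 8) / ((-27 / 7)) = -0.32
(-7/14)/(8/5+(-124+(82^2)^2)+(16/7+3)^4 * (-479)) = -12005/1076564175746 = -0.00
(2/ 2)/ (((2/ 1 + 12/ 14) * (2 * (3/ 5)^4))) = 875/ 648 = 1.35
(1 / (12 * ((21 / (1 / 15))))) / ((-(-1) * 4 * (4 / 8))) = 1 / 7560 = 0.00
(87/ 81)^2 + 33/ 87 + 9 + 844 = 18065681/ 21141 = 854.53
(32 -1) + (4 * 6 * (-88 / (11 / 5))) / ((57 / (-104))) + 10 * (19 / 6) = 103412 / 57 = 1814.25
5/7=0.71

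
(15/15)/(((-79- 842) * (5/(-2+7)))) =-1/921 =-0.00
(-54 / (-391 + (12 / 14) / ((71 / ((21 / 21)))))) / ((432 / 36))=4473 / 388642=0.01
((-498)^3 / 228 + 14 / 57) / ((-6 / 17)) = 262450114 / 171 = 1534795.99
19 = 19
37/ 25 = 1.48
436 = 436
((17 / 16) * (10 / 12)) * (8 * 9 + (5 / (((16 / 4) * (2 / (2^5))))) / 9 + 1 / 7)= 398225 / 6048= 65.84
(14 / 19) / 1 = 14 / 19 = 0.74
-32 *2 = -64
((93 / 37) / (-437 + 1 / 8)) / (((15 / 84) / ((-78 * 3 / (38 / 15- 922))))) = -152334 / 18578255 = -0.01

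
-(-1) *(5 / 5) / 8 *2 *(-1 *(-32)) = 8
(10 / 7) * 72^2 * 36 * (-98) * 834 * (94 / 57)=-682760171520 / 19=-35934745869.47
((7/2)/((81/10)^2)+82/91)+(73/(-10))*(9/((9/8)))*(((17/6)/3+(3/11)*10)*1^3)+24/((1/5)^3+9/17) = -3165352983238/18750386655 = -168.82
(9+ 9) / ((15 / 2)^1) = 12 / 5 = 2.40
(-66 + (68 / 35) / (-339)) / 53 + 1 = -154313 / 628845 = -0.25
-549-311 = -860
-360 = -360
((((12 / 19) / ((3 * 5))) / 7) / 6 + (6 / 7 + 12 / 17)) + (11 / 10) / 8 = 923317 / 542640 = 1.70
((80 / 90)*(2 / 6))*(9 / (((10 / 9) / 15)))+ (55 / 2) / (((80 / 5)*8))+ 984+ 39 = 271159 / 256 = 1059.21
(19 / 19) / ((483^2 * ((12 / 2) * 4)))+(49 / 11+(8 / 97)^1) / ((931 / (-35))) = -0.17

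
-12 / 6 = -2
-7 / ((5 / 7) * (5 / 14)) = -686 / 25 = -27.44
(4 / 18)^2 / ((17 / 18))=8 / 153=0.05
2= 2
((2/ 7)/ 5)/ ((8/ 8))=2/ 35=0.06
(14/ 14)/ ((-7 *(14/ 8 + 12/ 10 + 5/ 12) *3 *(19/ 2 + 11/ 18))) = -90/ 64337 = -0.00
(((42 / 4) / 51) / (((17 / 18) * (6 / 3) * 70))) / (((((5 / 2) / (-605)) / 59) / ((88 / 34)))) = -1413522 / 24565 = -57.54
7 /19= 0.37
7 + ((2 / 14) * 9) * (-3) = 22 / 7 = 3.14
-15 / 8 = -1.88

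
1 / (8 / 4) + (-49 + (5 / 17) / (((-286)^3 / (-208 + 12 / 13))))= -31343111047 / 646249747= -48.50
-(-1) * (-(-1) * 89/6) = 89/6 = 14.83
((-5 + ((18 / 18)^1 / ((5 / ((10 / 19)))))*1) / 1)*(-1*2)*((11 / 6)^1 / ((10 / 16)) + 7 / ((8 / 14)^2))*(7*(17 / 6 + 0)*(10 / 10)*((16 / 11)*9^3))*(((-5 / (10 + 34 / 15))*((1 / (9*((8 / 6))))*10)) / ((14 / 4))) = -18725719725 / 38456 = -486938.83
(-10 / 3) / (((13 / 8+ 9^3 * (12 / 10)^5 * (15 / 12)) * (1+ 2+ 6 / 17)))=-850000 / 1940086143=-0.00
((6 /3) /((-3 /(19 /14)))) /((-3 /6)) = 38 /21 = 1.81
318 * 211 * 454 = 30462492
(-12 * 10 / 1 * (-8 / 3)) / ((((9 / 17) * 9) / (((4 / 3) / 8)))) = 2720 / 243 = 11.19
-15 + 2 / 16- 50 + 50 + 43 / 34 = -1851 / 136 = -13.61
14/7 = 2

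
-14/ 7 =-2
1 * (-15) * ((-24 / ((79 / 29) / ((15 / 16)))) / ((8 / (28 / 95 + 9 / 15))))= 332775 / 24016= 13.86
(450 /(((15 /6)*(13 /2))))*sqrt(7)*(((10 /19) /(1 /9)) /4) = 8100*sqrt(7) /247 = 86.76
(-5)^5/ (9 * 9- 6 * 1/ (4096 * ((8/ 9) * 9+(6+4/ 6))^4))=-4797562880000/ 124352829801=-38.58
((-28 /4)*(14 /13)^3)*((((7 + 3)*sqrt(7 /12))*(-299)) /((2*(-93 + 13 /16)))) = -3534272*sqrt(21) /149565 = -108.29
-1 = -1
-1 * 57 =-57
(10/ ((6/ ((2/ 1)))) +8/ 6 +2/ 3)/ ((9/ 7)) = 112/ 27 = 4.15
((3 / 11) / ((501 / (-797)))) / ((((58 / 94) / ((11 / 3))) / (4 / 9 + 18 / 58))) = -7379423 / 3792069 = -1.95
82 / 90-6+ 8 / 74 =-8293 / 1665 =-4.98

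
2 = 2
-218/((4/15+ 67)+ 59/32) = -104640/33173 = -3.15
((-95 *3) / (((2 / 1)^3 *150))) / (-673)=19 / 53840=0.00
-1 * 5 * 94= -470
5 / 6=0.83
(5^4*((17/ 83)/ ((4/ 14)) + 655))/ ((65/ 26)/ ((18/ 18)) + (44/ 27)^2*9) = 423883125/ 27307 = 15522.87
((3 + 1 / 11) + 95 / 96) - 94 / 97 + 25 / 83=29013647 / 8501856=3.41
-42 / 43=-0.98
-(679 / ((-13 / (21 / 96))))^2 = -130.54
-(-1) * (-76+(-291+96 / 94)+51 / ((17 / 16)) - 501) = -38492 / 47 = -818.98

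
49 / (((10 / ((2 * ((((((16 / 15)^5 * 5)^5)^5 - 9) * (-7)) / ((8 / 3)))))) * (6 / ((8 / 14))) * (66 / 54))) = -160396139786910951629127161917028472104833476276078658823098443551391334404743340093735378302735509859288604973040691034712848731374266706378997510082549 / 84204915609789619005300195416208992075642067717366781607169786097220551441530522812563708950905905226136383134871721267700195312500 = -1904831073404263125358.95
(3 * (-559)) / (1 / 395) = -662415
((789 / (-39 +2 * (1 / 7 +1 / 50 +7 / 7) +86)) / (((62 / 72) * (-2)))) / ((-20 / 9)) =2236815 / 535184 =4.18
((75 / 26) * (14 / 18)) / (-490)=-5 / 1092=-0.00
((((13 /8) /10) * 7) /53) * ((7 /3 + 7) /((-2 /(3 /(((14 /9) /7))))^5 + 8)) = 3046751253 /121677645920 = 0.03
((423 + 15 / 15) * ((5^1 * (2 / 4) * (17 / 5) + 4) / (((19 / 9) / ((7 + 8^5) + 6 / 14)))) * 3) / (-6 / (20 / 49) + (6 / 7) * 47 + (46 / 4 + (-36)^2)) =82077867000 / 443251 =185172.44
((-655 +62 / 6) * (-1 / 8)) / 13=967 / 156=6.20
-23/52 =-0.44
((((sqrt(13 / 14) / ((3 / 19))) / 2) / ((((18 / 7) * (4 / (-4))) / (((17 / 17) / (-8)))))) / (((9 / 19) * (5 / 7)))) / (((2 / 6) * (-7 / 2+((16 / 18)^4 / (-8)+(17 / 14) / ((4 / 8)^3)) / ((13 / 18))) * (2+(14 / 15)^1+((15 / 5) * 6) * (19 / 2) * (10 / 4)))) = 0.00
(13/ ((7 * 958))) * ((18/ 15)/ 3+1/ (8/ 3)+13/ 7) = 9581/ 1877680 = 0.01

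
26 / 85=0.31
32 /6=16 /3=5.33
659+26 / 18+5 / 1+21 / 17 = 102002 / 153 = 666.68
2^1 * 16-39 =-7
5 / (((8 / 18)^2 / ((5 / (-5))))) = -405 / 16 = -25.31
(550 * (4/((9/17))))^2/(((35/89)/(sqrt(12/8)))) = 12448964000 * sqrt(6)/567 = 53780616.62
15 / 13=1.15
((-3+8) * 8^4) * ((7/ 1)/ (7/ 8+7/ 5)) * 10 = 8192000/ 13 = 630153.85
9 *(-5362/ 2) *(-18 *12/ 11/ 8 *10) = 6514830/ 11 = 592257.27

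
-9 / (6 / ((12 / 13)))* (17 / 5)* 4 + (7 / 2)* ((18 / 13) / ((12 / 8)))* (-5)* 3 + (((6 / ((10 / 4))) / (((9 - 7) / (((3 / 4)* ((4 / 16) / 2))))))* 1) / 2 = -67.24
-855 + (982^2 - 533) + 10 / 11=10592306 / 11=962936.91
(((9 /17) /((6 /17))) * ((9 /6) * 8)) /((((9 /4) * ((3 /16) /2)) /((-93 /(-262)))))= 3968 /131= 30.29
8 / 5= 1.60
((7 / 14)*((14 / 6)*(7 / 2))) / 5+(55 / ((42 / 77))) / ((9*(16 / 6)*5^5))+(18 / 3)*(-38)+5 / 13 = -265352927 / 1170000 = -226.80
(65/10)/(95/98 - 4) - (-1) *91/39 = 56/297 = 0.19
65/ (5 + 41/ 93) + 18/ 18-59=-23303/ 506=-46.05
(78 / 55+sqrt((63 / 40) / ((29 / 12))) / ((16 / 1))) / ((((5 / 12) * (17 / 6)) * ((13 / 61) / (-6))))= -35.02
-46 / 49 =-0.94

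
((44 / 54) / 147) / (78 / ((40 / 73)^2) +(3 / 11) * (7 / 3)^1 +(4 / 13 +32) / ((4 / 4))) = 2516800 / 132916384377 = 0.00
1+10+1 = 12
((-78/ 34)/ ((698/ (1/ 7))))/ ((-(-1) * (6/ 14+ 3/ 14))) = -13/ 17799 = -0.00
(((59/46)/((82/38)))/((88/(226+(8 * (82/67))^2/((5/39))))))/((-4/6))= -36750315831/3725151760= -9.87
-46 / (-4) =23 / 2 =11.50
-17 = -17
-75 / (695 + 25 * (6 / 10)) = -0.11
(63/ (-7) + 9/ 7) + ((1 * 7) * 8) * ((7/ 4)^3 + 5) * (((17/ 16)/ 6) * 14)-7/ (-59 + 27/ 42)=1047268571/ 732032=1430.63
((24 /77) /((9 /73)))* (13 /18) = 3796 /2079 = 1.83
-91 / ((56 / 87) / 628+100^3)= -1242969 / 13659000014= -0.00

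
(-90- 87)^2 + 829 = 32158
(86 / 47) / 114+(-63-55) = -316079 / 2679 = -117.98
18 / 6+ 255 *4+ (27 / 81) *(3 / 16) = 16369 / 16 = 1023.06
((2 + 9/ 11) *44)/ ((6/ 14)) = 868/ 3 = 289.33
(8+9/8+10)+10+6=281/8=35.12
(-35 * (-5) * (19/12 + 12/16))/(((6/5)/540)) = 183750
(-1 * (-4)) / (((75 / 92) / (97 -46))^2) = 15655.01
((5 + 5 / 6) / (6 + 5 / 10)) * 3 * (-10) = -350 / 13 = -26.92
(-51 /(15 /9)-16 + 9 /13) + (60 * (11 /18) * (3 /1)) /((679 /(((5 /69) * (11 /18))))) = -1258033831 /27407835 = -45.90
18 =18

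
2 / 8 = 1 / 4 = 0.25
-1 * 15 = -15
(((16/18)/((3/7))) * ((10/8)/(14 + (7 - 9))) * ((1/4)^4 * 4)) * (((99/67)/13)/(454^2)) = 385/206815145472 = 0.00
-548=-548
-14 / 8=-7 / 4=-1.75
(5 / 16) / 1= 5 / 16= 0.31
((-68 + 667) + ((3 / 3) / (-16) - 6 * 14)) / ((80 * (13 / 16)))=8239 / 1040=7.92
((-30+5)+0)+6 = -19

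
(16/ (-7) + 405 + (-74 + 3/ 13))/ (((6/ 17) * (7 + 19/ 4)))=339252/ 4277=79.32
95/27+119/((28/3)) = 1757/108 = 16.27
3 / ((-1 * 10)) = -3 / 10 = -0.30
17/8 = 2.12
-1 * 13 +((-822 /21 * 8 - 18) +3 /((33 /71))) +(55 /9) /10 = -467189 /1386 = -337.08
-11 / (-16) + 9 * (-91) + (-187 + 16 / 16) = -16069 / 16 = -1004.31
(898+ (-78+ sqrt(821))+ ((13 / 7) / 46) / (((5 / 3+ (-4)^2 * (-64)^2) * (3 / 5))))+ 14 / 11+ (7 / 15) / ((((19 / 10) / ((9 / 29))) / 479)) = sqrt(821)+ 329147524108317 / 383718188546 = 886.44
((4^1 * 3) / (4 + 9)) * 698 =8376 / 13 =644.31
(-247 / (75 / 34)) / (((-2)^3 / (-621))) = -869193 / 100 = -8691.93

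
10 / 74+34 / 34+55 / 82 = 5479 / 3034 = 1.81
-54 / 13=-4.15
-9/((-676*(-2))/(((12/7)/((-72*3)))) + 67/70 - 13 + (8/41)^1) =25830/488944243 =0.00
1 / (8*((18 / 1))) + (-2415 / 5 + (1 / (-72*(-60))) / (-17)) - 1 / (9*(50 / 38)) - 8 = -180323663 / 367200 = -491.08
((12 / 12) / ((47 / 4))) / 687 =4 / 32289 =0.00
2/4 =1/2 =0.50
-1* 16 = -16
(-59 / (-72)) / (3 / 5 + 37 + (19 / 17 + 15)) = 5015 / 328752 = 0.02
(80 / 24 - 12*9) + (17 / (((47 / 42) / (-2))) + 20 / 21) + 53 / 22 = -131.69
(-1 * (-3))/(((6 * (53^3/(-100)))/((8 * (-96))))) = 38400/148877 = 0.26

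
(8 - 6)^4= 16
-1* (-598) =598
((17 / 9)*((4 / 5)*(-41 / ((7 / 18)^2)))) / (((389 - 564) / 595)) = 1706256 / 1225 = 1392.86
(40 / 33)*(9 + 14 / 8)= 430 / 33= 13.03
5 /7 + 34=243 /7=34.71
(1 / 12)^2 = 1 / 144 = 0.01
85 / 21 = 4.05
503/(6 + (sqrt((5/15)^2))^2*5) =76.73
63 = 63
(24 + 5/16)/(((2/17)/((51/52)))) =337263/1664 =202.68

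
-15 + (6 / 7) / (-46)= -15.02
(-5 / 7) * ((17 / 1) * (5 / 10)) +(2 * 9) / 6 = -43 / 14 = -3.07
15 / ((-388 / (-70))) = 525 / 194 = 2.71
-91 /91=-1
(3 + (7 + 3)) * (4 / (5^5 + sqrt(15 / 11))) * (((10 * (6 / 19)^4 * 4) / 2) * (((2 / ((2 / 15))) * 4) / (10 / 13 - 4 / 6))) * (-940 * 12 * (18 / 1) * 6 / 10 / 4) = -3174946632000000 / 53843554681 + 92362083840 * sqrt(165) / 53843554681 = -58944.11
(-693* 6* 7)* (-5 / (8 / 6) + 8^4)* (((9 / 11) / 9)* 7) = -151593309 / 2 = -75796654.50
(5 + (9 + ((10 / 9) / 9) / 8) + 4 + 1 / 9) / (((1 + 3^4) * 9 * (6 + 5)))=5873 / 2630232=0.00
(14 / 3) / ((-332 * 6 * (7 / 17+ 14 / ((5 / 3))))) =-85 / 319716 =-0.00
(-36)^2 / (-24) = -54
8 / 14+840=5884 / 7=840.57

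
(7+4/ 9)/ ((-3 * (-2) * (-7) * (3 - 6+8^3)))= -67/ 192402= -0.00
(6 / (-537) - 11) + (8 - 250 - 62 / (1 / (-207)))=2251997 / 179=12580.99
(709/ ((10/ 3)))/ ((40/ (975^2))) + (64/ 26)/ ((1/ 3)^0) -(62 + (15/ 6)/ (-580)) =30491089865/ 6032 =5054888.90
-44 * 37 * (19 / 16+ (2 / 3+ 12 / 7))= -487993 / 84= -5809.44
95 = 95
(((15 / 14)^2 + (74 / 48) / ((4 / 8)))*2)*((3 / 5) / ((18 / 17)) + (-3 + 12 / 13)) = -366358 / 28665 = -12.78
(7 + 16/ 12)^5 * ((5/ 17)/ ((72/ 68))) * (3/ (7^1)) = 48828125/ 10206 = 4784.26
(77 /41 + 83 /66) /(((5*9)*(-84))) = -1697 /2045736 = -0.00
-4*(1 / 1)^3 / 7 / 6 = -2 / 21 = -0.10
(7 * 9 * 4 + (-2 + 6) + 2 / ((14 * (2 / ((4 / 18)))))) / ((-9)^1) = -16129 / 567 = -28.45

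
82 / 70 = 41 / 35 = 1.17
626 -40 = 586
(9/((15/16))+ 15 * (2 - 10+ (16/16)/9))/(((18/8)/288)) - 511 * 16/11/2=-2357768/165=-14289.50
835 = 835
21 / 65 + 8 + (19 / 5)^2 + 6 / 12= 15121 / 650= 23.26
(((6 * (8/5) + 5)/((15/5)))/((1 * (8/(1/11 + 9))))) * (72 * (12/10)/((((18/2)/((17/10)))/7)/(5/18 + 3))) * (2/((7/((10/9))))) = 585752/891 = 657.41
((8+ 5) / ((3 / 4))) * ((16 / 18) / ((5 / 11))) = 4576 / 135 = 33.90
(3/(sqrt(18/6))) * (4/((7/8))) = 32 * sqrt(3)/7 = 7.92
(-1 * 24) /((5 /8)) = -192 /5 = -38.40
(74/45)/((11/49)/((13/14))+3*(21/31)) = 208754/288675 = 0.72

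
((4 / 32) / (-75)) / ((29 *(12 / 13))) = -13 / 208800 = -0.00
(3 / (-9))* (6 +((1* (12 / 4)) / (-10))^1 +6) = -39 / 10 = -3.90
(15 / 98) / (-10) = -3 / 196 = -0.02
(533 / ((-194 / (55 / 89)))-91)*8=-6402084 / 8633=-741.58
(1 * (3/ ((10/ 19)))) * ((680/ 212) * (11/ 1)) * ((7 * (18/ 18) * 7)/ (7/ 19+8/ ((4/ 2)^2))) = 3307843/ 795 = 4160.81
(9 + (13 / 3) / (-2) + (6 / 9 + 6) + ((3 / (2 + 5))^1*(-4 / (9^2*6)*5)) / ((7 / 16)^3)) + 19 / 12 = 11569847 / 777924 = 14.87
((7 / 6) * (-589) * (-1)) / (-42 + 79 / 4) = -30.88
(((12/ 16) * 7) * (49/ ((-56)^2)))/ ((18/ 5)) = 35/ 1536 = 0.02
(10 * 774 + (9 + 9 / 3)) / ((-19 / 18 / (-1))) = 7344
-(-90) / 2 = 45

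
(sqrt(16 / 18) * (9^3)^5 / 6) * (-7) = -160137547184727 * sqrt(2) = -226468691073802.37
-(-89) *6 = 534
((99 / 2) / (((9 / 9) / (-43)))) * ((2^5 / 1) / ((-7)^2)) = -68112 / 49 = -1390.04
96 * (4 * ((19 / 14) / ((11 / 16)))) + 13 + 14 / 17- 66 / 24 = 4027005 / 5236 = 769.10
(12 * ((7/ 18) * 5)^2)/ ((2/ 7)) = 8575/ 54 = 158.80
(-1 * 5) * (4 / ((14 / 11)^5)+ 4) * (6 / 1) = -10483125 / 67228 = -155.93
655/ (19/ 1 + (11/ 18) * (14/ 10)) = 58950/ 1787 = 32.99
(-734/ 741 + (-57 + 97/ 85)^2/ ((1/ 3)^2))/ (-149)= -150337325026/ 797705025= -188.46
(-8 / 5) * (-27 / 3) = 72 / 5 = 14.40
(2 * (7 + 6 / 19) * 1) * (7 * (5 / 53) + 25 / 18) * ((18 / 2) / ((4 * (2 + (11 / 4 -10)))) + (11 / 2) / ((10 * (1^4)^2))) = 923933 / 253764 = 3.64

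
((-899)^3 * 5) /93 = -117189145 /3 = -39063048.33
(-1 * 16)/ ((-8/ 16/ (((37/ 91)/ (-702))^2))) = 10952/ 1020227481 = 0.00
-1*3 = -3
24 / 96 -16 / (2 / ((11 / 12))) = -85 / 12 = -7.08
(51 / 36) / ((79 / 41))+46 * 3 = 131521 / 948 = 138.74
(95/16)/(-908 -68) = -95/15616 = -0.01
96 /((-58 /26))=-1248 /29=-43.03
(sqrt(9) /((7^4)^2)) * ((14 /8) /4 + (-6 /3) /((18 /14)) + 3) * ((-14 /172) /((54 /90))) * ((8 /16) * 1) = -1355 /20397513024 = -0.00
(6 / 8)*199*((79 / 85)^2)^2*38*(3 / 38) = 69759595071 / 208802500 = 334.09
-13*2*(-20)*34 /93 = 17680 /93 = 190.11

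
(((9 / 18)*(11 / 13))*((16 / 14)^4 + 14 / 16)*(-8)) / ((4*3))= -181775 / 249704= -0.73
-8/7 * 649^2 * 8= -26956864/7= -3850980.57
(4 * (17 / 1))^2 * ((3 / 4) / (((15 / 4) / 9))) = 41616 / 5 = 8323.20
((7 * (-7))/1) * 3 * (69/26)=-10143/26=-390.12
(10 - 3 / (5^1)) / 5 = 47 / 25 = 1.88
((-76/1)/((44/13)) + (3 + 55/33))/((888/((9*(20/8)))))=-2935/6512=-0.45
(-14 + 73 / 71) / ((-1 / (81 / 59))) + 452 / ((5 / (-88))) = -166248659 / 20945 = -7937.39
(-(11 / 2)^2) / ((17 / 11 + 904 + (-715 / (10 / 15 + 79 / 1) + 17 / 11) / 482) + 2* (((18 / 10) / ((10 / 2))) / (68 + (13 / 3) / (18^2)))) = -126704953983025 / 3792941602108276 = -0.03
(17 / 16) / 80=17 / 1280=0.01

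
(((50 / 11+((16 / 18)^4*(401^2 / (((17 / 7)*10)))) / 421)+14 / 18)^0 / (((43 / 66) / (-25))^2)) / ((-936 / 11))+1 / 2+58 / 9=-2241125 / 216333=-10.36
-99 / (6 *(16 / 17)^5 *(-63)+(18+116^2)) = -140565843 / 18734791490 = -0.01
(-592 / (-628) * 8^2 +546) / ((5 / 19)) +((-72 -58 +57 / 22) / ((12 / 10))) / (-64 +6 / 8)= 15111721189 / 6553965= 2305.74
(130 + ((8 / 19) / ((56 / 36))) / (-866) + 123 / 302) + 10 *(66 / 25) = 13635838651 / 86959390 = 156.81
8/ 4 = 2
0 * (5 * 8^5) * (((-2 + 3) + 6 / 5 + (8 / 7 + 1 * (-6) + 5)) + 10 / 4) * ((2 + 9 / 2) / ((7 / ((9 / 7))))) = 0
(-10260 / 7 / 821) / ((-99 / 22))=2280 / 5747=0.40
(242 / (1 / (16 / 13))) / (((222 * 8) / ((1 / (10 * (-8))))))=-121 / 57720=-0.00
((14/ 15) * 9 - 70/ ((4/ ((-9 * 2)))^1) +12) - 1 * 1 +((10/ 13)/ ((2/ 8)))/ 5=21776/ 65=335.02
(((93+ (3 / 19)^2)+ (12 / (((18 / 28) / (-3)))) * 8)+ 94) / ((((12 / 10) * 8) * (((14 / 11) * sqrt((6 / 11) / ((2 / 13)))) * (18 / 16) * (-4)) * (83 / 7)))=0.21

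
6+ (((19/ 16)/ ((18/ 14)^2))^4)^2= 48316380231044399928068257/ 7958661109946400884391936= 6.07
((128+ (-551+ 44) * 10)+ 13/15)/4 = -74117/60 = -1235.28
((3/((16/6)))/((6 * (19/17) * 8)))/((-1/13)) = -663/2432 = -0.27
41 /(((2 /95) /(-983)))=-3828785 /2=-1914392.50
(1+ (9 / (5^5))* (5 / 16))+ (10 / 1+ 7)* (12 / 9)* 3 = 690009 / 10000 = 69.00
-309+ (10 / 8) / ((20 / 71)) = -4873 / 16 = -304.56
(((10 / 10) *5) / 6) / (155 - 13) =5 / 852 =0.01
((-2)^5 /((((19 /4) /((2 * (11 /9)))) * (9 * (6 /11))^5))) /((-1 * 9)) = 14172488 /22082967873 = 0.00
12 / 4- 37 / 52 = 2.29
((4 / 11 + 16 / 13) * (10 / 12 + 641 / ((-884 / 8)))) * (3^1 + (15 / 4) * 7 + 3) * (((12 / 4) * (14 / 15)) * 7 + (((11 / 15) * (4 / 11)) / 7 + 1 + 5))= -6548.75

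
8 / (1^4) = 8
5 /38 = 0.13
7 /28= 1 /4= 0.25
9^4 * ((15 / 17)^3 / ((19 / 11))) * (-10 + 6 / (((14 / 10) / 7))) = 4871542500 / 93347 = 52187.46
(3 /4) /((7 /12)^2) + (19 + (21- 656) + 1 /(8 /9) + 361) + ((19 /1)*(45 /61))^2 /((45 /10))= -303414855 /1458632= -208.01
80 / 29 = 2.76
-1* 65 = -65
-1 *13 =-13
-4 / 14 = -2 / 7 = -0.29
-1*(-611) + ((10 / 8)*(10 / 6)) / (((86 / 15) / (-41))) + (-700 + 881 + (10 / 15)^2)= 2407283 / 3096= 777.55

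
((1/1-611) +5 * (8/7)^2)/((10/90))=-266130/49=-5431.22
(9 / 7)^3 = 729 / 343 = 2.13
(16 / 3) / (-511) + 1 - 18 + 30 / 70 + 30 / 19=-436990 / 29127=-15.00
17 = 17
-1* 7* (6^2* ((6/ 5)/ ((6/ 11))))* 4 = -11088/ 5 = -2217.60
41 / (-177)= -41 / 177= -0.23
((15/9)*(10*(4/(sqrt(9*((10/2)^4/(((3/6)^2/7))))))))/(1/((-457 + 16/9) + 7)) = -16136*sqrt(7)/567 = -75.29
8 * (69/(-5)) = -552/5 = -110.40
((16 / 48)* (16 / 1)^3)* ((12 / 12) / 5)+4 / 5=4108 / 15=273.87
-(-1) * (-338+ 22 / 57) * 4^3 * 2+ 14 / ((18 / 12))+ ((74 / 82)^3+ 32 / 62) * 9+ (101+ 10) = -43083.00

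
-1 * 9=-9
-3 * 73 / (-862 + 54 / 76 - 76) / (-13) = -8322 / 463021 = -0.02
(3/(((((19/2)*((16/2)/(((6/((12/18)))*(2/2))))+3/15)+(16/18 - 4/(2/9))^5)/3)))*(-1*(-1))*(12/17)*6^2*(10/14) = -5739562800/51536866634029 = -0.00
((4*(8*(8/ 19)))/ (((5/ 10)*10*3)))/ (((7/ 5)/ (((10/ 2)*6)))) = 19.25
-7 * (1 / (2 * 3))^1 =-7 / 6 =-1.17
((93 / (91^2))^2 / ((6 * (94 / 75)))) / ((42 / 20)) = 360375 / 45122324338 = 0.00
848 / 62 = 424 / 31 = 13.68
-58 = -58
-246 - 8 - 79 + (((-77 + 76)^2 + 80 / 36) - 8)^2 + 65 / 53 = -1326307 / 4293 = -308.95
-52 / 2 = -26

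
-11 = -11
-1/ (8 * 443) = -1/ 3544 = -0.00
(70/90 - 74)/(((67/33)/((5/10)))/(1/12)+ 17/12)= -28996/19857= -1.46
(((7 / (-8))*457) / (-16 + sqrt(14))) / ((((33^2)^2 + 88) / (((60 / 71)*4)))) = 47985*sqrt(14) / 10189003319 + 767760 / 10189003319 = 0.00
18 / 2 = 9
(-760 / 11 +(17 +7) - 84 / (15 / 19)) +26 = -6902 / 55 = -125.49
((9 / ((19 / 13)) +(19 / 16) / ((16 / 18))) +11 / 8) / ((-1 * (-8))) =21569 / 19456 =1.11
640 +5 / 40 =640.12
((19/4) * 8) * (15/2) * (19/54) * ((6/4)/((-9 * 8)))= -1805/864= -2.09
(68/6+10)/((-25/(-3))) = 64/25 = 2.56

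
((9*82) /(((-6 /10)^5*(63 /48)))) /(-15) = 820000 /1701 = 482.07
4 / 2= 2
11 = 11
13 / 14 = 0.93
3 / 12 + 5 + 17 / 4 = 19 / 2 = 9.50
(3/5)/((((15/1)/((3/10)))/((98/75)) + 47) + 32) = 147/28730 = 0.01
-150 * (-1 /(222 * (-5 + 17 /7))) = -175 /666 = -0.26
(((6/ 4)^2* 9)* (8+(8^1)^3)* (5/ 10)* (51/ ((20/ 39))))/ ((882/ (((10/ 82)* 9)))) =10472085/ 16072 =651.57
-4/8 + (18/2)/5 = 13/10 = 1.30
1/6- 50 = -299/6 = -49.83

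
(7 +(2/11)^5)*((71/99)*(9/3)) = 80044619/5314683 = 15.06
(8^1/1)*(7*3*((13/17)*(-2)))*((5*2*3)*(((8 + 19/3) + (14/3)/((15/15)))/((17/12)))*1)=-29877120/289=-103381.04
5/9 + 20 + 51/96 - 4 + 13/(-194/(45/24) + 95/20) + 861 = 1497636907/1705824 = 877.96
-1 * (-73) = 73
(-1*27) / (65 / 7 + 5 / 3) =-567 / 230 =-2.47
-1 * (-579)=579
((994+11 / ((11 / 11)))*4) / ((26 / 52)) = 8040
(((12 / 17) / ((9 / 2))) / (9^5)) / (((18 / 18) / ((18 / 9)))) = 16 / 3011499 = 0.00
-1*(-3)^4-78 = -159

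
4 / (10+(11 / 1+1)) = 2 / 11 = 0.18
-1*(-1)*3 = 3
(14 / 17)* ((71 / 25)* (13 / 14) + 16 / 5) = 2043 / 425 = 4.81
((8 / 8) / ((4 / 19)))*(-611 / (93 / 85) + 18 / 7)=-6875549 / 2604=-2640.38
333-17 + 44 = 360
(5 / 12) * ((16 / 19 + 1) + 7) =70 / 19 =3.68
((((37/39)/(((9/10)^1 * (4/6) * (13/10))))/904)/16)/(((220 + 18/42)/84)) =45325/1414400208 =0.00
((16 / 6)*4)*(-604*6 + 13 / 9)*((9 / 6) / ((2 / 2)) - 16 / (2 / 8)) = 65206000 / 27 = 2415037.04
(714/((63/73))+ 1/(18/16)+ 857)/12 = 15167/108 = 140.44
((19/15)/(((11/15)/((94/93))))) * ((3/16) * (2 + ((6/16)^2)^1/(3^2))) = 115197/174592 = 0.66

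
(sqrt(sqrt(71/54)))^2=sqrt(426)/18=1.15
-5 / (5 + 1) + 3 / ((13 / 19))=277 / 78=3.55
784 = 784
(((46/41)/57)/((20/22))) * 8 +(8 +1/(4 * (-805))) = 61502239/7525140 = 8.17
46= 46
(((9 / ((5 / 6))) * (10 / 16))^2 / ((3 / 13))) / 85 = 2.32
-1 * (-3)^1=3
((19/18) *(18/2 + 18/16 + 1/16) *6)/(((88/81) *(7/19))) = 1588761/9856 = 161.20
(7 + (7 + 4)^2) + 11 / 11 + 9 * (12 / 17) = 2301 / 17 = 135.35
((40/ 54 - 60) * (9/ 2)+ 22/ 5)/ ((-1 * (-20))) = -1967/ 150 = -13.11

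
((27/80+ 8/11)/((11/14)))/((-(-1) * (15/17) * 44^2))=111503/140553600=0.00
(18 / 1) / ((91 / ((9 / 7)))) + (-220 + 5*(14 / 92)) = -6416693 / 29302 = -218.98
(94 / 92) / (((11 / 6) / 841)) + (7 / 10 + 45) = 514.40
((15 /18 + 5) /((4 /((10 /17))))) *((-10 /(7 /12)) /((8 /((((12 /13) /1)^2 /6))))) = -750 /2873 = -0.26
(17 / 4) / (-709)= -17 / 2836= -0.01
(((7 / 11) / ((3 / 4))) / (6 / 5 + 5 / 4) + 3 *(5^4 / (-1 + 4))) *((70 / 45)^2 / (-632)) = -1011185 / 422334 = -2.39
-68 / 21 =-3.24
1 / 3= 0.33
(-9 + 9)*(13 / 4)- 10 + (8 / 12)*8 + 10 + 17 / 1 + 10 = 97 / 3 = 32.33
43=43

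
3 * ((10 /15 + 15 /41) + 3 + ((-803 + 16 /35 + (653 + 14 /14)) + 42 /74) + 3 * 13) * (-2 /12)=16715809 /318570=52.47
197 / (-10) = -197 / 10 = -19.70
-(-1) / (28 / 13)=13 / 28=0.46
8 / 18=4 / 9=0.44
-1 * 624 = -624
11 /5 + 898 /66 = 2608 /165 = 15.81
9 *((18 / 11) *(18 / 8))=729 / 22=33.14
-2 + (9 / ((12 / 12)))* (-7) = -65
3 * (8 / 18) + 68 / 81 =176 / 81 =2.17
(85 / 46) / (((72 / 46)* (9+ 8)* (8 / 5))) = 25 / 576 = 0.04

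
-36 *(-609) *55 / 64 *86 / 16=12962565 / 128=101270.04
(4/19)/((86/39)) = 78/817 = 0.10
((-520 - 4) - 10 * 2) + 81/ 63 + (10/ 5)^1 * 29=-3393/ 7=-484.71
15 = 15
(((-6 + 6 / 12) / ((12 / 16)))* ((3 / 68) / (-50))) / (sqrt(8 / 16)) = 11* sqrt(2) / 1700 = 0.01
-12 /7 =-1.71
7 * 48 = 336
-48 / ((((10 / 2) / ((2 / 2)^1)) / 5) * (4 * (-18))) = 2 / 3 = 0.67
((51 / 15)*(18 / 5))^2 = 93636 / 625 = 149.82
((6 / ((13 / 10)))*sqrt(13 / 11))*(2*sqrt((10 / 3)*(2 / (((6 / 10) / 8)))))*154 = 11200*sqrt(286) / 13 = 14569.94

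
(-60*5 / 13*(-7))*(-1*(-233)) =489300 / 13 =37638.46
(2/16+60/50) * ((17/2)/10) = 1.13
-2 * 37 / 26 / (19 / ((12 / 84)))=-37 / 1729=-0.02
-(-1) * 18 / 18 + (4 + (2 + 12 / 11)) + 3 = 11.09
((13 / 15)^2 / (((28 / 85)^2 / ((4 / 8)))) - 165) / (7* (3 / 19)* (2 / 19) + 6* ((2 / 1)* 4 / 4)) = -822949679 / 61725888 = -13.33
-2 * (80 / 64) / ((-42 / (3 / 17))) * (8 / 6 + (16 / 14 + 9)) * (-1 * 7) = -1205 / 1428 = -0.84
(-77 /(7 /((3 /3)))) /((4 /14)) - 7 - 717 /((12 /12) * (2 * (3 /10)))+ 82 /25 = -61861 /50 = -1237.22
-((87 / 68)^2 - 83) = 81.36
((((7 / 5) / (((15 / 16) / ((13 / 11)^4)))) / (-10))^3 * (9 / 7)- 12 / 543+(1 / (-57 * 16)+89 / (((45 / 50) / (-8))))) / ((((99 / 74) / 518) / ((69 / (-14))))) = 75619861729809732653349511132117 / 50086521729694142859375000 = 1509784.65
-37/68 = -0.54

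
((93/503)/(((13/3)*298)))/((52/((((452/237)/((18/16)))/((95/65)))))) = 14012/4387322433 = 0.00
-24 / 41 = -0.59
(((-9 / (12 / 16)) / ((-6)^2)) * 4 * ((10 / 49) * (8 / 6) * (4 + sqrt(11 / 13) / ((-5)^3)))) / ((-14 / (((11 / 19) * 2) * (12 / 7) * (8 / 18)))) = 112640 / 1231713-5632 * sqrt(143) / 400306725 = 0.09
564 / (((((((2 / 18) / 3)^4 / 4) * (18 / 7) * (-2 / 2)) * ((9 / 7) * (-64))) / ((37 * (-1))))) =-1677208113 / 8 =-209651014.12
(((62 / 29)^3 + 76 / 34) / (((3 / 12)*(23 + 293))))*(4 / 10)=9956716 / 163772135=0.06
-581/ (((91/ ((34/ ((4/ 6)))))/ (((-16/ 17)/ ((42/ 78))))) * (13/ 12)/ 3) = 143424/ 91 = 1576.09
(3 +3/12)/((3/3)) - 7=-15/4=-3.75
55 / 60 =11 / 12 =0.92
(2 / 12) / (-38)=-1 / 228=-0.00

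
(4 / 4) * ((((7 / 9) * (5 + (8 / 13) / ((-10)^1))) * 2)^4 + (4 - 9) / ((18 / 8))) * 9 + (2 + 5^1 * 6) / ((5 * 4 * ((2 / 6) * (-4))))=5032148052766 / 160655625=31322.58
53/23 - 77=-74.70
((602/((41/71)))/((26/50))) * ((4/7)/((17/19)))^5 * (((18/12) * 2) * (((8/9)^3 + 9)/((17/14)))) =5475180281551974400/1072311913163673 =5105.96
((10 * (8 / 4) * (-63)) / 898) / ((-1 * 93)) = 210 / 13919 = 0.02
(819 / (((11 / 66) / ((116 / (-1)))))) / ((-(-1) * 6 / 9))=-855036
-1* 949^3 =-854670349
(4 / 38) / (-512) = -1 / 4864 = -0.00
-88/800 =-11/100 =-0.11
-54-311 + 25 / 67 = -24430 / 67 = -364.63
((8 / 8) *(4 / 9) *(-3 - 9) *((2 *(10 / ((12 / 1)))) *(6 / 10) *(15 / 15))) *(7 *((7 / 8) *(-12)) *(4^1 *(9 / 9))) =1568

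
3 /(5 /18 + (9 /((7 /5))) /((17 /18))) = 6426 /15175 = 0.42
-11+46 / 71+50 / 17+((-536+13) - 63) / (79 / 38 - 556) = -161405829 / 25406143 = -6.35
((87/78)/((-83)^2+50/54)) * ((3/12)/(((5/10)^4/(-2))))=-783/604591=-0.00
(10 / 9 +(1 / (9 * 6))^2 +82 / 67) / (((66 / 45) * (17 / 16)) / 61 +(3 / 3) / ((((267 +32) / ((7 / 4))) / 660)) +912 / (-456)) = 83217079010 / 67291863993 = 1.24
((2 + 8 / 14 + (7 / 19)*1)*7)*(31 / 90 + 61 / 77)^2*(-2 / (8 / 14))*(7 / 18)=-24260427439 / 670388400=-36.19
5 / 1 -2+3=6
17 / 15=1.13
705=705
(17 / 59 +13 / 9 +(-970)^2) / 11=85536.52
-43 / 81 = -0.53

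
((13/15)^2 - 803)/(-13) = 180506/2925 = 61.71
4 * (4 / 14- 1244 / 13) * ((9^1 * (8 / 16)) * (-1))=156276 / 91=1717.32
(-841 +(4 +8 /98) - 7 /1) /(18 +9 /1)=-13784 /441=-31.26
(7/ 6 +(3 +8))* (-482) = -17593/ 3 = -5864.33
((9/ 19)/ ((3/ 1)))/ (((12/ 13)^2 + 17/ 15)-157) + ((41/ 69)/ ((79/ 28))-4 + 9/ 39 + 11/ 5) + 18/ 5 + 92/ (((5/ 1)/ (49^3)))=5726644288531665793/ 2645414289570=2164743.84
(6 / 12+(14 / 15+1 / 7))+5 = 1381 / 210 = 6.58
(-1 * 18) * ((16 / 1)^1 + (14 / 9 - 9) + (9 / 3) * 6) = -478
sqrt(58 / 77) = sqrt(4466) / 77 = 0.87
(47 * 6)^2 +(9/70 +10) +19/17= 94646943/1190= 79535.25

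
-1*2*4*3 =-24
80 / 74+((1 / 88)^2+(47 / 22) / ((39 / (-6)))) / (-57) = 76918645 / 70772416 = 1.09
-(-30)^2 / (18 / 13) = -650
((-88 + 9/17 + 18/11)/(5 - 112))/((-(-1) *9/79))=1268029/180081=7.04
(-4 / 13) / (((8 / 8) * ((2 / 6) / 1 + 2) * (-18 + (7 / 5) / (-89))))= 5340 / 729547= 0.01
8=8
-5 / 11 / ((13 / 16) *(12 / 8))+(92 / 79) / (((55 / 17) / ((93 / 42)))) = 503038 / 1186185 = 0.42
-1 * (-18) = 18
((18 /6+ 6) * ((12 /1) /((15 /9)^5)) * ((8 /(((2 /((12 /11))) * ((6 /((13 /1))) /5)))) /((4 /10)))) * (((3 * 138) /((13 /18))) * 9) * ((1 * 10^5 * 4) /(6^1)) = 3754949529600 /11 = 341359048145.45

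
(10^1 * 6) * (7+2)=540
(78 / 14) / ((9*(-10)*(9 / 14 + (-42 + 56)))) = -13 / 3075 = -0.00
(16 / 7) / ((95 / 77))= 176 / 95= 1.85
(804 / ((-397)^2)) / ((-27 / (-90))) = 2680 / 157609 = 0.02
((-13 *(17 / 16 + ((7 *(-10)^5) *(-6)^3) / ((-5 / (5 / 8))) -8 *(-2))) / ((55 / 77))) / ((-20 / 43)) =-1183290131751 / 1600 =-739556332.34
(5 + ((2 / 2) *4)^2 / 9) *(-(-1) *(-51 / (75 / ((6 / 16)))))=-1037 / 600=-1.73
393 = 393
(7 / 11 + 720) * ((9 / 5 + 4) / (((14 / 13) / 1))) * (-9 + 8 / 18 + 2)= -176320261 / 6930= -25443.04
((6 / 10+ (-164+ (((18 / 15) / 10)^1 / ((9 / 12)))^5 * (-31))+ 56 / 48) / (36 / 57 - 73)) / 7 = 16419540631 / 51269531250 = 0.32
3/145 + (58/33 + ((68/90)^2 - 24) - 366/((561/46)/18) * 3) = -18034254457/10981575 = -1642.23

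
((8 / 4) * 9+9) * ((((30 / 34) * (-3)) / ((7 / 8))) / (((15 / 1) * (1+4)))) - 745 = -443923 / 595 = -746.09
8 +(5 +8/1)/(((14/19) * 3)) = 583/42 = 13.88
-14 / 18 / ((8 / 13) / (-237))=7189 / 24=299.54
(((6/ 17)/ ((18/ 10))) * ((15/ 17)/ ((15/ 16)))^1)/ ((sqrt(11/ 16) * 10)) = 64 * sqrt(11)/ 9537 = 0.02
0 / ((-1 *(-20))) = 0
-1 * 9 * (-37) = 333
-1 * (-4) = 4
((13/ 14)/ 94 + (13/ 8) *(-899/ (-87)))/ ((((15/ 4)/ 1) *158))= 26533/ 935676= 0.03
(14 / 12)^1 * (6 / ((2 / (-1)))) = -7 / 2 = -3.50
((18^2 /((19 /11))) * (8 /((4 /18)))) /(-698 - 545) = -11664 /2147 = -5.43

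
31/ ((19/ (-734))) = -1197.58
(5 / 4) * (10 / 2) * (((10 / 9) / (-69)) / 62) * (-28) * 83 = 72625 / 19251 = 3.77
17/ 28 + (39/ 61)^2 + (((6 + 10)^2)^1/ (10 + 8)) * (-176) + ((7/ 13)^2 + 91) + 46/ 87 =-11076735498119/ 4595628492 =-2410.28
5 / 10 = 1 / 2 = 0.50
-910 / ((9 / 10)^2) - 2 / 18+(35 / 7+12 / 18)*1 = -90550 / 81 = -1117.90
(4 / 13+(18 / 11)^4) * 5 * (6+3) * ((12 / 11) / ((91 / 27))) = 20751014160 / 190523333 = 108.92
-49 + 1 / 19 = -930 / 19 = -48.95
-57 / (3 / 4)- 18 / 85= -6478 / 85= -76.21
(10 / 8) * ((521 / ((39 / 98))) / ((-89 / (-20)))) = 1276450 / 3471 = 367.75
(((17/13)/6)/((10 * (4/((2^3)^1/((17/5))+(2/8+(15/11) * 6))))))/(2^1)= 2689/91520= 0.03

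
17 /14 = 1.21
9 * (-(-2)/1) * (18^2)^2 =1889568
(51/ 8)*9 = 459/ 8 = 57.38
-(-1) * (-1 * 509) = -509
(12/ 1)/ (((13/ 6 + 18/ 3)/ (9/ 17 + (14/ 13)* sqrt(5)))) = 648/ 833 + 144* sqrt(5)/ 91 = 4.32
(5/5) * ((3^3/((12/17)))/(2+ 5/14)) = 357/22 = 16.23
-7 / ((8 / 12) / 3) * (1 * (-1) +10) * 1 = -567 / 2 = -283.50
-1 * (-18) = 18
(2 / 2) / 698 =1 / 698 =0.00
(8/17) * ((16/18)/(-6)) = -32/459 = -0.07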